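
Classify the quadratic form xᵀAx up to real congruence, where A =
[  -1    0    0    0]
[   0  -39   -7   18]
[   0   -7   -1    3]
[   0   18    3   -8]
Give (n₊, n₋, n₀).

step 0: pivot -1 → sign −
step 1: pivot -39 → sign −
step 2: pivot 10/39 → sign +
step 3: pivot 1/10 → sign +
signature = (2, 2, 0)

Answer: (2, 2, 0)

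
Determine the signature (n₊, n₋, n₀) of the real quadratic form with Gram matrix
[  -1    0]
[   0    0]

Answer: (0, 1, 1)

Derivation:
step 0: pivot -1 → sign −
step 1: row/col 1 already zero → sign 0
signature = (0, 1, 1)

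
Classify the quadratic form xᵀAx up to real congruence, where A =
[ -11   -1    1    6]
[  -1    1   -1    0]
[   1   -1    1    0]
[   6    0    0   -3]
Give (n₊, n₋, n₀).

Answer: (1, 1, 2)

Derivation:
step 0: pivot -11 → sign −
step 1: pivot 12/11 → sign +
step 2: row/col 2 already zero → sign 0
step 3: row/col 3 already zero → sign 0
signature = (1, 1, 2)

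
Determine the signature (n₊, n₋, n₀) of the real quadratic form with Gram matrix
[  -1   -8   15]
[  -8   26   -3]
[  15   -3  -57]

step 0: pivot -1 → sign −
step 1: pivot 90 → sign +
step 2: pivot -1/10 → sign −
signature = (1, 2, 0)

Answer: (1, 2, 0)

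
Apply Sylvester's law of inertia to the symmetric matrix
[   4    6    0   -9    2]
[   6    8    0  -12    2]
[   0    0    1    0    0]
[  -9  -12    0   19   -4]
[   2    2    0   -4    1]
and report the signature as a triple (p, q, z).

Answer: (3, 1, 1)

Derivation:
step 0: pivot 4 → sign +
step 1: pivot -1 → sign −
step 2: pivot 1 → sign +
step 3: pivot 1 → sign +
step 4: row/col 4 already zero → sign 0
signature = (3, 1, 1)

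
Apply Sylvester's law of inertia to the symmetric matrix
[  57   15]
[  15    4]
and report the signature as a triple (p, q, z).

Answer: (2, 0, 0)

Derivation:
step 0: pivot 57 → sign +
step 1: pivot 1/19 → sign +
signature = (2, 0, 0)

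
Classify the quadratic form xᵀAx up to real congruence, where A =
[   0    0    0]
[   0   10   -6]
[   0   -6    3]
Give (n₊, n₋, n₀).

Answer: (1, 1, 1)

Derivation:
step 0: pivot 10 → sign +
step 1: pivot -3/5 → sign −
step 2: row/col 2 already zero → sign 0
signature = (1, 1, 1)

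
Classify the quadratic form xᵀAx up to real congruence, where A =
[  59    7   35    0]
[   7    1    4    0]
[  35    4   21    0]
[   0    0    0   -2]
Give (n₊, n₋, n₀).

step 0: pivot 59 → sign +
step 1: pivot 10/59 → sign +
step 2: pivot 1/10 → sign +
step 3: pivot -2 → sign −
signature = (3, 1, 0)

Answer: (3, 1, 0)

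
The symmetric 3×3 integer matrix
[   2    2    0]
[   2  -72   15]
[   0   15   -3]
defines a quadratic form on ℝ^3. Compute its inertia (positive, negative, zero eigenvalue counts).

Answer: (2, 1, 0)

Derivation:
step 0: pivot 2 → sign +
step 1: pivot -74 → sign −
step 2: pivot 3/74 → sign +
signature = (2, 1, 0)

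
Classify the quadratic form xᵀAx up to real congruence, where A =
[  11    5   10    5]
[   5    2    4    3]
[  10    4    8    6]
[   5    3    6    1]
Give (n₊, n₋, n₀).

step 0: pivot 11 → sign +
step 1: pivot -3/11 → sign −
step 2: pivot 2/3 → sign +
step 3: row/col 3 already zero → sign 0
signature = (2, 1, 1)

Answer: (2, 1, 1)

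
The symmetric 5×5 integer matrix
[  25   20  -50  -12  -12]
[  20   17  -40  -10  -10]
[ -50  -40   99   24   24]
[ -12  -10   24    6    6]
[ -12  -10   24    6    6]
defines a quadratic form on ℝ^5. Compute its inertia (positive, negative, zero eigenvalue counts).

step 0: pivot 25 → sign +
step 1: pivot 1 → sign +
step 2: pivot -1 → sign −
step 3: pivot 2/25 → sign +
step 4: row/col 4 already zero → sign 0
signature = (3, 1, 1)

Answer: (3, 1, 1)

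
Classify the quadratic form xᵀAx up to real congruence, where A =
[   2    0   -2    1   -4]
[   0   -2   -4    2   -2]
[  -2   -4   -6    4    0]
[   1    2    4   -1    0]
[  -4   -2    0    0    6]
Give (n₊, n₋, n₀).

step 0: pivot 2 → sign +
step 1: pivot -2 → sign −
step 2: pivot 1/2 → sign +
step 3: pivot -2 → sign −
step 4: row/col 4 already zero → sign 0
signature = (2, 2, 1)

Answer: (2, 2, 1)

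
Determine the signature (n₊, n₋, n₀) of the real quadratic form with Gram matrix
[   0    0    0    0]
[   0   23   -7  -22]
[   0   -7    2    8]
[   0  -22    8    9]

step 0: pivot 23 → sign +
step 1: pivot -3/23 → sign −
step 2: pivot 1 → sign +
step 3: row/col 3 already zero → sign 0
signature = (2, 1, 1)

Answer: (2, 1, 1)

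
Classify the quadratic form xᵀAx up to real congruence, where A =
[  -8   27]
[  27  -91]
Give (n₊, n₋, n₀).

Answer: (1, 1, 0)

Derivation:
step 0: pivot -8 → sign −
step 1: pivot 1/8 → sign +
signature = (1, 1, 0)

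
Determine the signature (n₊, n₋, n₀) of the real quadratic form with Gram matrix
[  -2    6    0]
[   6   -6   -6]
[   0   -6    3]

Answer: (1, 1, 1)

Derivation:
step 0: pivot -2 → sign −
step 1: pivot 12 → sign +
step 2: row/col 2 already zero → sign 0
signature = (1, 1, 1)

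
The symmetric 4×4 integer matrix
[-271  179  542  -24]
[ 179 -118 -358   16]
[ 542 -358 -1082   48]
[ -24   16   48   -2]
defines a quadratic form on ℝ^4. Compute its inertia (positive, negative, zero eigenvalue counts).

step 0: pivot -271 → sign −
step 1: pivot 63/271 → sign +
step 2: pivot 2 → sign +
step 3: pivot 2/63 → sign +
signature = (3, 1, 0)

Answer: (3, 1, 0)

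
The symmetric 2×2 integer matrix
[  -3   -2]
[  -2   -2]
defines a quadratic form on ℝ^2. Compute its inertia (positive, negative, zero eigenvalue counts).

step 0: pivot -3 → sign −
step 1: pivot -2/3 → sign −
signature = (0, 2, 0)

Answer: (0, 2, 0)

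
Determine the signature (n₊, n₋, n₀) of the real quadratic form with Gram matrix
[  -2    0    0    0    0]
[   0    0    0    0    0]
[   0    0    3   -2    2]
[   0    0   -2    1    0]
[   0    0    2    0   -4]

Answer: (1, 2, 2)

Derivation:
step 0: pivot -2 → sign −
step 1: pivot 3 → sign +
step 2: pivot -1/3 → sign −
step 3: row/col 3 already zero → sign 0
step 4: row/col 4 already zero → sign 0
signature = (1, 2, 2)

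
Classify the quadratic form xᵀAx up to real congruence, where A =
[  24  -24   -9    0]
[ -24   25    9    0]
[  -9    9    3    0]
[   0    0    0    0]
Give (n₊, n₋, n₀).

Answer: (2, 1, 1)

Derivation:
step 0: pivot 24 → sign +
step 1: pivot 1 → sign +
step 2: pivot -3/8 → sign −
step 3: row/col 3 already zero → sign 0
signature = (2, 1, 1)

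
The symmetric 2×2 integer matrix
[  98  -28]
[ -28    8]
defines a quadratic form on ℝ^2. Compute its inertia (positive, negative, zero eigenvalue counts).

Answer: (1, 0, 1)

Derivation:
step 0: pivot 98 → sign +
step 1: row/col 1 already zero → sign 0
signature = (1, 0, 1)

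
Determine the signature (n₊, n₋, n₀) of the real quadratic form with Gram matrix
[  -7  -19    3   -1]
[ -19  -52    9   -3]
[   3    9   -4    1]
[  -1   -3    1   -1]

Answer: (0, 4, 0)

Derivation:
step 0: pivot -7 → sign −
step 1: pivot -3/7 → sign −
step 2: pivot -1 → sign −
step 3: pivot -2/3 → sign −
signature = (0, 4, 0)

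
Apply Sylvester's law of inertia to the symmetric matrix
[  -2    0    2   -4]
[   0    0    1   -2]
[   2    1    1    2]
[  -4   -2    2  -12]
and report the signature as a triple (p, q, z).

step 0: pivot -2 → sign −
step 1: pivot 3 → sign +
step 2: pivot -1/3 → sign −
step 3: row/col 3 already zero → sign 0
signature = (1, 2, 1)

Answer: (1, 2, 1)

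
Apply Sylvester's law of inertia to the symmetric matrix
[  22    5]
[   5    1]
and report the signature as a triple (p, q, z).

Answer: (1, 1, 0)

Derivation:
step 0: pivot 22 → sign +
step 1: pivot -3/22 → sign −
signature = (1, 1, 0)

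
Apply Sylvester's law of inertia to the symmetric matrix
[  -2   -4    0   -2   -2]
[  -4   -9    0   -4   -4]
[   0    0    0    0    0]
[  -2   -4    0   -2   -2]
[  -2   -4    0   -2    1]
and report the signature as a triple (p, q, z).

Answer: (1, 2, 2)

Derivation:
step 0: pivot -2 → sign −
step 1: pivot -1 → sign −
step 2: pivot 3 → sign +
step 3: row/col 3 already zero → sign 0
step 4: row/col 4 already zero → sign 0
signature = (1, 2, 2)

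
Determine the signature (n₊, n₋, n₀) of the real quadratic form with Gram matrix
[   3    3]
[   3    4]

step 0: pivot 3 → sign +
step 1: pivot 1 → sign +
signature = (2, 0, 0)

Answer: (2, 0, 0)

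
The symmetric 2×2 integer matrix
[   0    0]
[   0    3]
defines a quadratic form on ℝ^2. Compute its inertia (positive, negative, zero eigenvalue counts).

step 0: pivot 3 → sign +
step 1: row/col 1 already zero → sign 0
signature = (1, 0, 1)

Answer: (1, 0, 1)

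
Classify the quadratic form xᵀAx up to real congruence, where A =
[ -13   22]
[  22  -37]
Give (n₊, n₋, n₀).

Answer: (1, 1, 0)

Derivation:
step 0: pivot -13 → sign −
step 1: pivot 3/13 → sign +
signature = (1, 1, 0)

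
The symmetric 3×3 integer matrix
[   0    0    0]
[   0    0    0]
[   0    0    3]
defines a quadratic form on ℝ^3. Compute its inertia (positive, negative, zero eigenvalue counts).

Answer: (1, 0, 2)

Derivation:
step 0: pivot 3 → sign +
step 1: row/col 1 already zero → sign 0
step 2: row/col 2 already zero → sign 0
signature = (1, 0, 2)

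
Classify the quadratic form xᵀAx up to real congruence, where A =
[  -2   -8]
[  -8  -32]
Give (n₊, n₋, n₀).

step 0: pivot -2 → sign −
step 1: row/col 1 already zero → sign 0
signature = (0, 1, 1)

Answer: (0, 1, 1)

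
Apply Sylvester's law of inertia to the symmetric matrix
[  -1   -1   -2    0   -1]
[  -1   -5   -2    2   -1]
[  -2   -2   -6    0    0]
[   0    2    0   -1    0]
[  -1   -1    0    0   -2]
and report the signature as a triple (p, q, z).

Answer: (1, 3, 1)

Derivation:
step 0: pivot -1 → sign −
step 1: pivot -4 → sign −
step 2: pivot -2 → sign −
step 3: pivot 1 → sign +
step 4: row/col 4 already zero → sign 0
signature = (1, 3, 1)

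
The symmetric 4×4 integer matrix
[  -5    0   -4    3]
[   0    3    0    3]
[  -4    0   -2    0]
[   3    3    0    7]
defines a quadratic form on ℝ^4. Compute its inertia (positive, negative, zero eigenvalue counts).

step 0: pivot -5 → sign −
step 1: pivot 3 → sign +
step 2: pivot 6/5 → sign +
step 3: pivot 1 → sign +
signature = (3, 1, 0)

Answer: (3, 1, 0)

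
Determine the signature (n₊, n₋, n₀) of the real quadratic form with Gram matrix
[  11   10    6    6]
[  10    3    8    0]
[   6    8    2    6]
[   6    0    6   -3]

step 0: pivot 11 → sign +
step 1: pivot -67/11 → sign −
step 2: pivot -14/67 → sign −
step 3: pivot -3/7 → sign −
signature = (1, 3, 0)

Answer: (1, 3, 0)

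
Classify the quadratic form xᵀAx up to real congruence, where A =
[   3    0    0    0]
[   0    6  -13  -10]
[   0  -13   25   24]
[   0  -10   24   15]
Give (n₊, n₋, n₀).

Answer: (3, 1, 0)

Derivation:
step 0: pivot 3 → sign +
step 1: pivot 6 → sign +
step 2: pivot -19/6 → sign −
step 3: pivot 1/19 → sign +
signature = (3, 1, 0)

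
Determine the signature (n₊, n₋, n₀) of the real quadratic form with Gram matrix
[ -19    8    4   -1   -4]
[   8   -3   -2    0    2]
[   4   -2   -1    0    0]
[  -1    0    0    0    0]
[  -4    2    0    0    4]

Answer: (2, 2, 1)

Derivation:
step 0: pivot -19 → sign −
step 1: pivot 7/19 → sign +
step 2: pivot -3/7 → sign −
step 3: pivot 1/3 → sign +
step 4: row/col 4 already zero → sign 0
signature = (2, 2, 1)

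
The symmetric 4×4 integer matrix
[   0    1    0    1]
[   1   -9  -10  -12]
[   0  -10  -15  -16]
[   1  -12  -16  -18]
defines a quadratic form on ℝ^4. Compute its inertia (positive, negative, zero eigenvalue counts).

Answer: (1, 3, 0)

Derivation:
step 0: pivot -9 → sign −
step 1: pivot 1/9 → sign +
step 2: pivot -15 → sign −
step 3: pivot -3/5 → sign −
signature = (1, 3, 0)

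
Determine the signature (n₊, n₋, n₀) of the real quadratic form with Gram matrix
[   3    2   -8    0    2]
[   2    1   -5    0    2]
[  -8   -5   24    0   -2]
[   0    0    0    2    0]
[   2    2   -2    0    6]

step 0: pivot 3 → sign +
step 1: pivot -1/3 → sign −
step 2: pivot 3 → sign +
step 3: pivot 2 → sign +
step 4: pivot 2/3 → sign +
signature = (4, 1, 0)

Answer: (4, 1, 0)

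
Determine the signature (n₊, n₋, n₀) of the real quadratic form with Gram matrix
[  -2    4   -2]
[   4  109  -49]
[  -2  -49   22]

Answer: (1, 2, 0)

Derivation:
step 0: pivot -2 → sign −
step 1: pivot 117 → sign +
step 2: pivot -1/117 → sign −
signature = (1, 2, 0)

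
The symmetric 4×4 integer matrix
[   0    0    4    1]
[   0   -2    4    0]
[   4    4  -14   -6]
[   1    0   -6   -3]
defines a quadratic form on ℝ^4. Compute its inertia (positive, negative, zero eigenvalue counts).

step 0: pivot -2 → sign −
step 1: pivot -6 → sign −
step 2: pivot 8/3 → sign +
step 3: pivot -3/8 → sign −
signature = (1, 3, 0)

Answer: (1, 3, 0)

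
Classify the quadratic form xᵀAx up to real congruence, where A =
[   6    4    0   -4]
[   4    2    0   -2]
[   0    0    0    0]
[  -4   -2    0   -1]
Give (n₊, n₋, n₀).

Answer: (1, 2, 1)

Derivation:
step 0: pivot 6 → sign +
step 1: pivot -2/3 → sign −
step 2: pivot -3 → sign −
step 3: row/col 3 already zero → sign 0
signature = (1, 2, 1)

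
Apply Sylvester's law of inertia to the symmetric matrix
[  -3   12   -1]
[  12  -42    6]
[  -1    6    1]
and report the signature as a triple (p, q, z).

Answer: (2, 1, 0)

Derivation:
step 0: pivot -3 → sign −
step 1: pivot 6 → sign +
step 2: pivot 2/3 → sign +
signature = (2, 1, 0)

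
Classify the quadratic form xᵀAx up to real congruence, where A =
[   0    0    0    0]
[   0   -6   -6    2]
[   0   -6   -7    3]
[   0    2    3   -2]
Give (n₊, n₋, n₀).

Answer: (0, 3, 1)

Derivation:
step 0: pivot -6 → sign −
step 1: pivot -1 → sign −
step 2: pivot -1/3 → sign −
step 3: row/col 3 already zero → sign 0
signature = (0, 3, 1)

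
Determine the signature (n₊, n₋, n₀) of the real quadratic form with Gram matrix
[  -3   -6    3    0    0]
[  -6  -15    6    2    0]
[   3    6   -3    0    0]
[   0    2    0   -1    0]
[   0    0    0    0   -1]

Answer: (1, 3, 1)

Derivation:
step 0: pivot -3 → sign −
step 1: pivot -3 → sign −
step 2: pivot 1/3 → sign +
step 3: pivot -1 → sign −
step 4: row/col 4 already zero → sign 0
signature = (1, 3, 1)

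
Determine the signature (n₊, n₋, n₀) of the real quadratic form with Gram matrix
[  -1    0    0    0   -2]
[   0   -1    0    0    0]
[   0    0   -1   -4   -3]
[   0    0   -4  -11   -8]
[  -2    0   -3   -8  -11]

Answer: (1, 4, 0)

Derivation:
step 0: pivot -1 → sign −
step 1: pivot -1 → sign −
step 2: pivot -1 → sign −
step 3: pivot 5 → sign +
step 4: pivot -6/5 → sign −
signature = (1, 4, 0)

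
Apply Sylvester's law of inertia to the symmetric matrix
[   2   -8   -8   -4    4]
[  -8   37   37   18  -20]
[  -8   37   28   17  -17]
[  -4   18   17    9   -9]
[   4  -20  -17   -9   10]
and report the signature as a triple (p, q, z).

Answer: (3, 2, 0)

Derivation:
step 0: pivot 2 → sign +
step 1: pivot 5 → sign +
step 2: pivot -9 → sign −
step 3: pivot 14/45 → sign +
step 4: pivot -3/7 → sign −
signature = (3, 2, 0)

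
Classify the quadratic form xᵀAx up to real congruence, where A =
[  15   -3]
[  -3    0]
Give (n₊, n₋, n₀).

Answer: (1, 1, 0)

Derivation:
step 0: pivot 15 → sign +
step 1: pivot -3/5 → sign −
signature = (1, 1, 0)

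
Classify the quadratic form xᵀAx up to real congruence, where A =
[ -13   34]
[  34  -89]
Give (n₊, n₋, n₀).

Answer: (0, 2, 0)

Derivation:
step 0: pivot -13 → sign −
step 1: pivot -1/13 → sign −
signature = (0, 2, 0)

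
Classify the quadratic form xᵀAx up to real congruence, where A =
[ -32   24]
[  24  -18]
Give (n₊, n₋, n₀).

step 0: pivot -32 → sign −
step 1: row/col 1 already zero → sign 0
signature = (0, 1, 1)

Answer: (0, 1, 1)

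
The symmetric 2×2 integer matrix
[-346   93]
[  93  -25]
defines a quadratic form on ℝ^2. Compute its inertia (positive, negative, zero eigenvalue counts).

Answer: (0, 2, 0)

Derivation:
step 0: pivot -346 → sign −
step 1: pivot -1/346 → sign −
signature = (0, 2, 0)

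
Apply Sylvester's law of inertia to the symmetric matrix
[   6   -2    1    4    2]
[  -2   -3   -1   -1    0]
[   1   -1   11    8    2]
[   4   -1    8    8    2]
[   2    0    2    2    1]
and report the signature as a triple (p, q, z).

Answer: (4, 1, 0)

Derivation:
step 0: pivot 6 → sign +
step 1: pivot -11/3 → sign −
step 2: pivot 241/22 → sign +
step 3: pivot 129/241 → sign +
step 4: pivot 3/43 → sign +
signature = (4, 1, 0)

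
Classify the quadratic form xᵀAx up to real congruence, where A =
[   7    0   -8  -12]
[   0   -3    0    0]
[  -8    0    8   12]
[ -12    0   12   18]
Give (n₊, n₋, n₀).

Answer: (1, 2, 1)

Derivation:
step 0: pivot 7 → sign +
step 1: pivot -3 → sign −
step 2: pivot -8/7 → sign −
step 3: row/col 3 already zero → sign 0
signature = (1, 2, 1)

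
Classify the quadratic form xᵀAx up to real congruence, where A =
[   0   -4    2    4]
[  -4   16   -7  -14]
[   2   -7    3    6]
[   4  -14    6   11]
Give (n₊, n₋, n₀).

Answer: (1, 2, 1)

Derivation:
step 0: pivot 16 → sign +
step 1: pivot -1 → sign −
step 2: pivot -1 → sign −
step 3: row/col 3 already zero → sign 0
signature = (1, 2, 1)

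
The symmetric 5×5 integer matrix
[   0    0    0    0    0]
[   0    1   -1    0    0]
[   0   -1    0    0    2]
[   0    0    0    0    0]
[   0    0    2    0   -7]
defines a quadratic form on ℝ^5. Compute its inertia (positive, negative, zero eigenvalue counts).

step 0: pivot 1 → sign +
step 1: pivot -1 → sign −
step 2: pivot -3 → sign −
step 3: row/col 3 already zero → sign 0
step 4: row/col 4 already zero → sign 0
signature = (1, 2, 2)

Answer: (1, 2, 2)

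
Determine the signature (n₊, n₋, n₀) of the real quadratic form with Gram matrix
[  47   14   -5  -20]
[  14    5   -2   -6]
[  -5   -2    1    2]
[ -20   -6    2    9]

Answer: (4, 0, 0)

Derivation:
step 0: pivot 47 → sign +
step 1: pivot 39/47 → sign +
step 2: pivot 2/13 → sign +
step 3: pivot 1/3 → sign +
signature = (4, 0, 0)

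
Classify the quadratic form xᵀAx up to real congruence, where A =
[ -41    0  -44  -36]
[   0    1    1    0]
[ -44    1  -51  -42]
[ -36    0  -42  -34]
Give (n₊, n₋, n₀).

step 0: pivot -41 → sign −
step 1: pivot 1 → sign +
step 2: pivot -196/41 → sign −
step 3: pivot -1/49 → sign −
signature = (1, 3, 0)

Answer: (1, 3, 0)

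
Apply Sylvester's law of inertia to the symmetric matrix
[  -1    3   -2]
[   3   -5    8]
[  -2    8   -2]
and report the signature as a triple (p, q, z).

Answer: (2, 1, 0)

Derivation:
step 0: pivot -1 → sign −
step 1: pivot 4 → sign +
step 2: pivot 1 → sign +
signature = (2, 1, 0)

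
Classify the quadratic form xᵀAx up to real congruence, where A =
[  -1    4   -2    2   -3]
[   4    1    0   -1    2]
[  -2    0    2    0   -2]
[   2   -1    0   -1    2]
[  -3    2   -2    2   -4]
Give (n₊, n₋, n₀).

Answer: (2, 3, 0)

Derivation:
step 0: pivot -1 → sign −
step 1: pivot 17 → sign +
step 2: pivot 38/17 → sign +
step 3: pivot -2/19 → sign −
step 4: pivot -1 → sign −
signature = (2, 3, 0)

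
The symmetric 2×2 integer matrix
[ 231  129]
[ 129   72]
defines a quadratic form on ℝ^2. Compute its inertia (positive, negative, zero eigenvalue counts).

Answer: (1, 1, 0)

Derivation:
step 0: pivot 231 → sign +
step 1: pivot -3/77 → sign −
signature = (1, 1, 0)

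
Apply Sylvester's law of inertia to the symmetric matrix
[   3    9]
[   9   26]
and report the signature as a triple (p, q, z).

Answer: (1, 1, 0)

Derivation:
step 0: pivot 3 → sign +
step 1: pivot -1 → sign −
signature = (1, 1, 0)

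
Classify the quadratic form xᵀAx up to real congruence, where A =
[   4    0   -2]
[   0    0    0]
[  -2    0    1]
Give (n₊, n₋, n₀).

step 0: pivot 4 → sign +
step 1: row/col 1 already zero → sign 0
step 2: row/col 2 already zero → sign 0
signature = (1, 0, 2)

Answer: (1, 0, 2)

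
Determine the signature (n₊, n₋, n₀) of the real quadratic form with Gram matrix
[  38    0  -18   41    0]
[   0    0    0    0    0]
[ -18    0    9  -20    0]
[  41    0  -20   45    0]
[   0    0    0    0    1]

Answer: (4, 0, 1)

Derivation:
step 0: pivot 38 → sign +
step 1: pivot 9/19 → sign +
step 2: pivot 1/18 → sign +
step 3: pivot 1 → sign +
step 4: row/col 4 already zero → sign 0
signature = (4, 0, 1)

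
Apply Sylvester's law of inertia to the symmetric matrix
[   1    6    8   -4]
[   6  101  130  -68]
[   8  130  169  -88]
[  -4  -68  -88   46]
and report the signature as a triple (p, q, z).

step 0: pivot 1 → sign +
step 1: pivot 65 → sign +
step 2: pivot 101/65 → sign +
step 3: pivot 6/101 → sign +
signature = (4, 0, 0)

Answer: (4, 0, 0)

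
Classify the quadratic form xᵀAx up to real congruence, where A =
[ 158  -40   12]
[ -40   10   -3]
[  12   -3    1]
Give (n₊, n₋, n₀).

Answer: (2, 1, 0)

Derivation:
step 0: pivot 158 → sign +
step 1: pivot -10/79 → sign −
step 2: pivot 1/10 → sign +
signature = (2, 1, 0)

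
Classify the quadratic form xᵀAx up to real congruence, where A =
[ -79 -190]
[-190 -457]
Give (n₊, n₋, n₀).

step 0: pivot -79 → sign −
step 1: pivot -3/79 → sign −
signature = (0, 2, 0)

Answer: (0, 2, 0)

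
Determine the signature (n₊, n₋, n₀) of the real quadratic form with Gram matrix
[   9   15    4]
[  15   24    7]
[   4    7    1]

Answer: (1, 2, 0)

Derivation:
step 0: pivot 9 → sign +
step 1: pivot -1 → sign −
step 2: pivot -2/3 → sign −
signature = (1, 2, 0)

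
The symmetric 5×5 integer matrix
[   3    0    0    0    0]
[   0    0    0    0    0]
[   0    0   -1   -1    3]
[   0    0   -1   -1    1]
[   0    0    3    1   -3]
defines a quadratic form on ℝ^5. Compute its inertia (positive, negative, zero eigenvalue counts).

step 0: pivot 3 → sign +
step 1: pivot -1 → sign −
step 2: pivot 6 → sign +
step 3: pivot -2/3 → sign −
step 4: row/col 4 already zero → sign 0
signature = (2, 2, 1)

Answer: (2, 2, 1)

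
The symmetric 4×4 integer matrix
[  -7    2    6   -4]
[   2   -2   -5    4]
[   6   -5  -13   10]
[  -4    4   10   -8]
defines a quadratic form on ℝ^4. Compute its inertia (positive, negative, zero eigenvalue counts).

Answer: (0, 3, 1)

Derivation:
step 0: pivot -7 → sign −
step 1: pivot -10/7 → sign −
step 2: pivot -3/10 → sign −
step 3: row/col 3 already zero → sign 0
signature = (0, 3, 1)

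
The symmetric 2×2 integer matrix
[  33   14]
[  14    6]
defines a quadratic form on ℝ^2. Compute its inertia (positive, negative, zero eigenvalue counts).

Answer: (2, 0, 0)

Derivation:
step 0: pivot 33 → sign +
step 1: pivot 2/33 → sign +
signature = (2, 0, 0)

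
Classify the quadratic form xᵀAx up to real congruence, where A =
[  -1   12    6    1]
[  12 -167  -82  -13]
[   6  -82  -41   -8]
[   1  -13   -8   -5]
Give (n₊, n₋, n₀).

Answer: (0, 4, 0)

Derivation:
step 0: pivot -1 → sign −
step 1: pivot -23 → sign −
step 2: pivot -15/23 → sign −
step 3: pivot -1/5 → sign −
signature = (0, 4, 0)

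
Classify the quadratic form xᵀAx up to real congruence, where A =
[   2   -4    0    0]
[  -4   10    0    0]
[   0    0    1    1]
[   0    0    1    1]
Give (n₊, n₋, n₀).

step 0: pivot 2 → sign +
step 1: pivot 2 → sign +
step 2: pivot 1 → sign +
step 3: row/col 3 already zero → sign 0
signature = (3, 0, 1)

Answer: (3, 0, 1)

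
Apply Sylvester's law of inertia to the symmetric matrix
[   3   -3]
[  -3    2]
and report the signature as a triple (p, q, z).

Answer: (1, 1, 0)

Derivation:
step 0: pivot 3 → sign +
step 1: pivot -1 → sign −
signature = (1, 1, 0)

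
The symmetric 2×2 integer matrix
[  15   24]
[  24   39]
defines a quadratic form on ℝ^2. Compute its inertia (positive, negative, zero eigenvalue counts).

Answer: (2, 0, 0)

Derivation:
step 0: pivot 15 → sign +
step 1: pivot 3/5 → sign +
signature = (2, 0, 0)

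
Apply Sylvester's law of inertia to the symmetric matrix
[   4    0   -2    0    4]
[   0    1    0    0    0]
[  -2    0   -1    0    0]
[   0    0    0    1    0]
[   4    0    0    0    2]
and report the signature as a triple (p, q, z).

Answer: (3, 1, 1)

Derivation:
step 0: pivot 4 → sign +
step 1: pivot 1 → sign +
step 2: pivot -2 → sign −
step 3: pivot 1 → sign +
step 4: row/col 4 already zero → sign 0
signature = (3, 1, 1)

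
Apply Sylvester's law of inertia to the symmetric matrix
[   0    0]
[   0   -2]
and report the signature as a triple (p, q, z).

Answer: (0, 1, 1)

Derivation:
step 0: pivot -2 → sign −
step 1: row/col 1 already zero → sign 0
signature = (0, 1, 1)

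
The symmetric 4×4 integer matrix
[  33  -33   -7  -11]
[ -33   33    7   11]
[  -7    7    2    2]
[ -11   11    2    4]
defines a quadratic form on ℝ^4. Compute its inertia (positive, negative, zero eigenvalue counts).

step 0: pivot 33 → sign +
step 1: pivot 17/33 → sign +
step 2: pivot 2/17 → sign +
step 3: row/col 3 already zero → sign 0
signature = (3, 0, 1)

Answer: (3, 0, 1)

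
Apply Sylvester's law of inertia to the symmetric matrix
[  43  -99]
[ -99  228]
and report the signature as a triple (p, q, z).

step 0: pivot 43 → sign +
step 1: pivot 3/43 → sign +
signature = (2, 0, 0)

Answer: (2, 0, 0)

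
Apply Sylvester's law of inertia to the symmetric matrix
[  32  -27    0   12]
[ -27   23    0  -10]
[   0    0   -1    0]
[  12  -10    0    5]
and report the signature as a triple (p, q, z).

step 0: pivot 32 → sign +
step 1: pivot 7/32 → sign +
step 2: pivot -1 → sign −
step 3: pivot 3/7 → sign +
signature = (3, 1, 0)

Answer: (3, 1, 0)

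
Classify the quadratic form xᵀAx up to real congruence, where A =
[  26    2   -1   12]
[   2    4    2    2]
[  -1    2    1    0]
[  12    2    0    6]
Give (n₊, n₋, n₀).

Answer: (3, 1, 0)

Derivation:
step 0: pivot 26 → sign +
step 1: pivot 50/13 → sign +
step 2: pivot -4/25 → sign −
step 3: pivot 1/4 → sign +
signature = (3, 1, 0)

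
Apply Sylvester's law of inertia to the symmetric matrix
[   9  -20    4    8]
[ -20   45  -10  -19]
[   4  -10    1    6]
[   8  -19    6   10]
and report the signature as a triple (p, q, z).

Answer: (3, 1, 0)

Derivation:
step 0: pivot 9 → sign +
step 1: pivot 5/9 → sign +
step 2: pivot -3 → sign −
step 3: pivot 1/5 → sign +
signature = (3, 1, 0)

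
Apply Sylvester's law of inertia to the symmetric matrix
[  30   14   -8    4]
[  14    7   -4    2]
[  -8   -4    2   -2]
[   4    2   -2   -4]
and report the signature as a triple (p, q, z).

Answer: (2, 2, 0)

Derivation:
step 0: pivot 30 → sign +
step 1: pivot 7/15 → sign +
step 2: pivot -2/7 → sign −
step 3: pivot -2 → sign −
signature = (2, 2, 0)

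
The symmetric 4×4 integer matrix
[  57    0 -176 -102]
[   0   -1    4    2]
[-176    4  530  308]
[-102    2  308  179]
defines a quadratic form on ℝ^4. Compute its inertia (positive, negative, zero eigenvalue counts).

step 0: pivot 57 → sign +
step 1: pivot -1 → sign −
step 2: pivot 146/57 → sign +
step 3: pivot 3/73 → sign +
signature = (3, 1, 0)

Answer: (3, 1, 0)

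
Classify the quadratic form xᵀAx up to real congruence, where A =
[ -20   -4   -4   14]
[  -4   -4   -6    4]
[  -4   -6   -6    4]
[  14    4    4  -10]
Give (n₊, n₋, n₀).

Answer: (2, 2, 0)

Derivation:
step 0: pivot -20 → sign −
step 1: pivot -16/5 → sign −
step 2: pivot 13/4 → sign +
step 3: pivot 1/13 → sign +
signature = (2, 2, 0)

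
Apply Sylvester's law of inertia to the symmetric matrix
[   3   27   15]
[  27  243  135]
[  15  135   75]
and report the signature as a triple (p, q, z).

step 0: pivot 3 → sign +
step 1: row/col 1 already zero → sign 0
step 2: row/col 2 already zero → sign 0
signature = (1, 0, 2)

Answer: (1, 0, 2)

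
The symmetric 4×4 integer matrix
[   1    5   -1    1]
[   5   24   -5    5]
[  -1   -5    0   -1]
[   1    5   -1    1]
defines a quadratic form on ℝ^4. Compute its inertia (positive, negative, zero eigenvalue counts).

step 0: pivot 1 → sign +
step 1: pivot -1 → sign −
step 2: pivot -1 → sign −
step 3: row/col 3 already zero → sign 0
signature = (1, 2, 1)

Answer: (1, 2, 1)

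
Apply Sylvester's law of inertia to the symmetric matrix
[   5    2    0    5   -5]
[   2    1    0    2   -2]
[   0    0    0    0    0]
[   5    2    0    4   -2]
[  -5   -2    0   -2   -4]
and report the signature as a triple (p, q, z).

step 0: pivot 5 → sign +
step 1: pivot 1/5 → sign +
step 2: pivot -1 → sign −
step 3: row/col 3 already zero → sign 0
step 4: row/col 4 already zero → sign 0
signature = (2, 1, 2)

Answer: (2, 1, 2)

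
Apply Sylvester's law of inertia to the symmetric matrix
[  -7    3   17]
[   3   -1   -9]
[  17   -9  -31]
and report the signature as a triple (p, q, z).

step 0: pivot -7 → sign −
step 1: pivot 2/7 → sign +
step 2: row/col 2 already zero → sign 0
signature = (1, 1, 1)

Answer: (1, 1, 1)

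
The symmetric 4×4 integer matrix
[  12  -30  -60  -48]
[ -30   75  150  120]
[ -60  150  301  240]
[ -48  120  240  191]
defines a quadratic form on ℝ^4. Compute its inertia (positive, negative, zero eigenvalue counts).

step 0: pivot 12 → sign +
step 1: pivot 1 → sign +
step 2: pivot -1 → sign −
step 3: row/col 3 already zero → sign 0
signature = (2, 1, 1)

Answer: (2, 1, 1)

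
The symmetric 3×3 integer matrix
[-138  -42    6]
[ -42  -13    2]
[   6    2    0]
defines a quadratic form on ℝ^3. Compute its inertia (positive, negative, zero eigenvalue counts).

Answer: (1, 2, 0)

Derivation:
step 0: pivot -138 → sign −
step 1: pivot -5/23 → sign −
step 2: pivot 2/5 → sign +
signature = (1, 2, 0)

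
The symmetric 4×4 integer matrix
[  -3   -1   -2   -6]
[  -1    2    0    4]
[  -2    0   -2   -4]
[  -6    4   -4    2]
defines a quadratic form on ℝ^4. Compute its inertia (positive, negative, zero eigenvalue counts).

Answer: (2, 2, 0)

Derivation:
step 0: pivot -3 → sign −
step 1: pivot 7/3 → sign +
step 2: pivot -6/7 → sign −
step 3: pivot 2 → sign +
signature = (2, 2, 0)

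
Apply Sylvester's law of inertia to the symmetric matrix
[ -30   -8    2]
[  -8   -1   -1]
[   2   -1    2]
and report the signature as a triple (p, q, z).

step 0: pivot -30 → sign −
step 1: pivot 17/15 → sign +
step 2: pivot 1/17 → sign +
signature = (2, 1, 0)

Answer: (2, 1, 0)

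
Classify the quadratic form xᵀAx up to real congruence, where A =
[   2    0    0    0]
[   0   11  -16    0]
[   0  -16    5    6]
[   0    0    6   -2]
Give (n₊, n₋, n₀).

step 0: pivot 2 → sign +
step 1: pivot 11 → sign +
step 2: pivot -201/11 → sign −
step 3: pivot -2/67 → sign −
signature = (2, 2, 0)

Answer: (2, 2, 0)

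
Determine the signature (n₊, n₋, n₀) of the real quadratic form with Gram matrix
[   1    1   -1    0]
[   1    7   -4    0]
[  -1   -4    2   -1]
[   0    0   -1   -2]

step 0: pivot 1 → sign +
step 1: pivot 6 → sign +
step 2: pivot -1/2 → sign −
step 3: row/col 3 already zero → sign 0
signature = (2, 1, 1)

Answer: (2, 1, 1)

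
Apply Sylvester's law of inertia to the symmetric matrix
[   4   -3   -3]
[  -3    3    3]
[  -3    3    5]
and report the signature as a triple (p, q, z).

step 0: pivot 4 → sign +
step 1: pivot 3/4 → sign +
step 2: pivot 2 → sign +
signature = (3, 0, 0)

Answer: (3, 0, 0)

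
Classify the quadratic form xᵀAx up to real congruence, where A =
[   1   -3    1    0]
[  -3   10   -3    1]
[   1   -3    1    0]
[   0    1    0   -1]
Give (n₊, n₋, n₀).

step 0: pivot 1 → sign +
step 1: pivot 1 → sign +
step 2: pivot -2 → sign −
step 3: row/col 3 already zero → sign 0
signature = (2, 1, 1)

Answer: (2, 1, 1)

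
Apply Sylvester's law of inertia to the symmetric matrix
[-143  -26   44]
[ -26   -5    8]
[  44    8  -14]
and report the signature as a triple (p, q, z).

Answer: (0, 3, 0)

Derivation:
step 0: pivot -143 → sign −
step 1: pivot -3/11 → sign −
step 2: pivot -6/13 → sign −
signature = (0, 3, 0)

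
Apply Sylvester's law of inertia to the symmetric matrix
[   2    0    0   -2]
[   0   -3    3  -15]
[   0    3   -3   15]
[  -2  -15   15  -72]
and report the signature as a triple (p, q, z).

step 0: pivot 2 → sign +
step 1: pivot -3 → sign −
step 2: pivot 1 → sign +
step 3: row/col 3 already zero → sign 0
signature = (2, 1, 1)

Answer: (2, 1, 1)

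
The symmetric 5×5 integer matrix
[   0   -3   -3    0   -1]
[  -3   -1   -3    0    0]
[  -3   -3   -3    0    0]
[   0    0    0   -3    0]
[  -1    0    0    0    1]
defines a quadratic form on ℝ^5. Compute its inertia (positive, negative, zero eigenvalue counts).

step 0: pivot -1 → sign −
step 1: pivot 9 → sign +
step 2: pivot 2 → sign +
step 3: pivot -3 → sign −
step 4: pivot 2/3 → sign +
signature = (3, 2, 0)

Answer: (3, 2, 0)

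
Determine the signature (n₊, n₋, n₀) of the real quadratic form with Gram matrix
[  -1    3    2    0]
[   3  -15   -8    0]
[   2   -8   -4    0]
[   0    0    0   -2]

step 0: pivot -1 → sign −
step 1: pivot -6 → sign −
step 2: pivot 2/3 → sign +
step 3: pivot -2 → sign −
signature = (1, 3, 0)

Answer: (1, 3, 0)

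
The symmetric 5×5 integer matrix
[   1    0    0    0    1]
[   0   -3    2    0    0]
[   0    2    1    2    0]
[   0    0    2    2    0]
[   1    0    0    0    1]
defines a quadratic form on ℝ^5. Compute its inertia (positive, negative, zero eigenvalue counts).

step 0: pivot 1 → sign +
step 1: pivot -3 → sign −
step 2: pivot 7/3 → sign +
step 3: pivot 2/7 → sign +
step 4: row/col 4 already zero → sign 0
signature = (3, 1, 1)

Answer: (3, 1, 1)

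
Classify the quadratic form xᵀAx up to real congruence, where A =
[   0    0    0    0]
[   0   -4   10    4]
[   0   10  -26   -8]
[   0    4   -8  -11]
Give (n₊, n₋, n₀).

Answer: (0, 3, 1)

Derivation:
step 0: pivot -4 → sign −
step 1: pivot -1 → sign −
step 2: pivot -3 → sign −
step 3: row/col 3 already zero → sign 0
signature = (0, 3, 1)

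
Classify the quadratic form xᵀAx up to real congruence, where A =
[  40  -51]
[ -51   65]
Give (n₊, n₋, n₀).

Answer: (1, 1, 0)

Derivation:
step 0: pivot 40 → sign +
step 1: pivot -1/40 → sign −
signature = (1, 1, 0)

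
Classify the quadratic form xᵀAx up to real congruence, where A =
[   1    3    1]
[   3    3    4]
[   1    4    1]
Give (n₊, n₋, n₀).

step 0: pivot 1 → sign +
step 1: pivot -6 → sign −
step 2: pivot 1/6 → sign +
signature = (2, 1, 0)

Answer: (2, 1, 0)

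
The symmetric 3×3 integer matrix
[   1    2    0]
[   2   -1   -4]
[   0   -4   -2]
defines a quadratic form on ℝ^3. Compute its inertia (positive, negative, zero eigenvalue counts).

step 0: pivot 1 → sign +
step 1: pivot -5 → sign −
step 2: pivot 6/5 → sign +
signature = (2, 1, 0)

Answer: (2, 1, 0)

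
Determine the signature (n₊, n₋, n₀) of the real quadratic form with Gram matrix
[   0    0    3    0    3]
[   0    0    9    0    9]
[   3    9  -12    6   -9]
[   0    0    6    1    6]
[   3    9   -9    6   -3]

Answer: (3, 1, 1)

Derivation:
step 0: pivot -12 → sign −
step 1: pivot 27/4 → sign +
step 2: pivot 1 → sign +
step 3: pivot 3 → sign +
step 4: row/col 4 already zero → sign 0
signature = (3, 1, 1)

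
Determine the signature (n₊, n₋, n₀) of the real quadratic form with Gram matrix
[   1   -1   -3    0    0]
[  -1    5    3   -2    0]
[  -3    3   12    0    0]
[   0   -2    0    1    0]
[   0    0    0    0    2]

Answer: (4, 0, 1)

Derivation:
step 0: pivot 1 → sign +
step 1: pivot 4 → sign +
step 2: pivot 3 → sign +
step 3: pivot 2 → sign +
step 4: row/col 4 already zero → sign 0
signature = (4, 0, 1)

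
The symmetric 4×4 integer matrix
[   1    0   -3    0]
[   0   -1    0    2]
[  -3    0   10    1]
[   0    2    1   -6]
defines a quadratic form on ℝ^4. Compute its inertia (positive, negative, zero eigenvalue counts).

step 0: pivot 1 → sign +
step 1: pivot -1 → sign −
step 2: pivot 1 → sign +
step 3: pivot -3 → sign −
signature = (2, 2, 0)

Answer: (2, 2, 0)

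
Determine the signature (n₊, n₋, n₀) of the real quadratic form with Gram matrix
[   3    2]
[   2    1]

Answer: (1, 1, 0)

Derivation:
step 0: pivot 3 → sign +
step 1: pivot -1/3 → sign −
signature = (1, 1, 0)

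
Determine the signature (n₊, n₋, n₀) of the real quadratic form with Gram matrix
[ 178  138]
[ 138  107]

Answer: (2, 0, 0)

Derivation:
step 0: pivot 178 → sign +
step 1: pivot 1/89 → sign +
signature = (2, 0, 0)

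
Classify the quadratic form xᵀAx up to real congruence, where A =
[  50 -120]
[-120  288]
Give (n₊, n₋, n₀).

step 0: pivot 50 → sign +
step 1: row/col 1 already zero → sign 0
signature = (1, 0, 1)

Answer: (1, 0, 1)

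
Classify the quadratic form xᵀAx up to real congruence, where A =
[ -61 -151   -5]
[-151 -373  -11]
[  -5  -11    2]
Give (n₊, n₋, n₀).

step 0: pivot -61 → sign −
step 1: pivot 48/61 → sign +
step 2: row/col 2 already zero → sign 0
signature = (1, 1, 1)

Answer: (1, 1, 1)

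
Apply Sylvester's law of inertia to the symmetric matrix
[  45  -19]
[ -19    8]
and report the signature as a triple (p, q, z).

Answer: (1, 1, 0)

Derivation:
step 0: pivot 45 → sign +
step 1: pivot -1/45 → sign −
signature = (1, 1, 0)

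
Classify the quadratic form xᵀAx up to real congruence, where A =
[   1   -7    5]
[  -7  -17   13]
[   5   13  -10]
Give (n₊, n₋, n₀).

step 0: pivot 1 → sign +
step 1: pivot -66 → sign −
step 2: pivot -1/11 → sign −
signature = (1, 2, 0)

Answer: (1, 2, 0)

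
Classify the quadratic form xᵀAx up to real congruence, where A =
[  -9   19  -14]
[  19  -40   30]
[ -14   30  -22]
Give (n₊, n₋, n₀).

Answer: (1, 2, 0)

Derivation:
step 0: pivot -9 → sign −
step 1: pivot 1/9 → sign +
step 2: pivot -2 → sign −
signature = (1, 2, 0)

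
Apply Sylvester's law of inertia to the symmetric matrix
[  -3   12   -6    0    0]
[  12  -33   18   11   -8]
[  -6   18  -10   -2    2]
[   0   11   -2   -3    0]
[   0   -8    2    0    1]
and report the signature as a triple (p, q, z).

step 0: pivot -3 → sign −
step 1: pivot 15 → sign +
step 2: pivot -2/5 → sign −
step 3: pivot 10/3 → sign +
step 4: pivot -1/5 → sign −
signature = (2, 3, 0)

Answer: (2, 3, 0)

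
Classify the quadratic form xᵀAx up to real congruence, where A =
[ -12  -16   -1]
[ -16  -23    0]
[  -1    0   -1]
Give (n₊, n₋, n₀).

step 0: pivot -12 → sign −
step 1: pivot -5/3 → sign −
step 2: pivot 3/20 → sign +
signature = (1, 2, 0)

Answer: (1, 2, 0)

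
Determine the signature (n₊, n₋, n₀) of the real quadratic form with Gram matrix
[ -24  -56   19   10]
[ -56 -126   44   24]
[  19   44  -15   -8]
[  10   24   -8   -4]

step 0: pivot -24 → sign −
step 1: pivot 14/3 → sign +
step 2: pivot 1/56 → sign +
step 3: row/col 3 already zero → sign 0
signature = (2, 1, 1)

Answer: (2, 1, 1)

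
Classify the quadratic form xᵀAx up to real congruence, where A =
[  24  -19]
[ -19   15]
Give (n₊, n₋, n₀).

Answer: (1, 1, 0)

Derivation:
step 0: pivot 24 → sign +
step 1: pivot -1/24 → sign −
signature = (1, 1, 0)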